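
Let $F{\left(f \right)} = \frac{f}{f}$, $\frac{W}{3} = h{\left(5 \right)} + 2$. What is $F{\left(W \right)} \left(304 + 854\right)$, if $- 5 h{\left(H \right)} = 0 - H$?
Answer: $1158$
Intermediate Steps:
$h{\left(H \right)} = \frac{H}{5}$ ($h{\left(H \right)} = - \frac{0 - H}{5} = - \frac{\left(-1\right) H}{5} = \frac{H}{5}$)
$W = 9$ ($W = 3 \left(\frac{1}{5} \cdot 5 + 2\right) = 3 \left(1 + 2\right) = 3 \cdot 3 = 9$)
$F{\left(f \right)} = 1$
$F{\left(W \right)} \left(304 + 854\right) = 1 \left(304 + 854\right) = 1 \cdot 1158 = 1158$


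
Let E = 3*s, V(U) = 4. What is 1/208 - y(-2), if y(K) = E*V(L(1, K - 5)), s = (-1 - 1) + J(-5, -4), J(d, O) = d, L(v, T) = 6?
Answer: 17473/208 ≈ 84.005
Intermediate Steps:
s = -7 (s = (-1 - 1) - 5 = -2 - 5 = -7)
E = -21 (E = 3*(-7) = -21)
y(K) = -84 (y(K) = -21*4 = -84)
1/208 - y(-2) = 1/208 - 1*(-84) = 1/208 + 84 = 17473/208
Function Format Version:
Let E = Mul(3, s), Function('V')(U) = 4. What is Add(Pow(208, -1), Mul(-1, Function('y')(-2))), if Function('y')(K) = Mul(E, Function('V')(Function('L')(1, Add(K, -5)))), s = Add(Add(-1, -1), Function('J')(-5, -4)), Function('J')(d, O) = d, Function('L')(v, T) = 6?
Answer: Rational(17473, 208) ≈ 84.005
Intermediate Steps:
s = -7 (s = Add(Add(-1, -1), -5) = Add(-2, -5) = -7)
E = -21 (E = Mul(3, -7) = -21)
Function('y')(K) = -84 (Function('y')(K) = Mul(-21, 4) = -84)
Add(Pow(208, -1), Mul(-1, Function('y')(-2))) = Add(Pow(208, -1), Mul(-1, -84)) = Add(Rational(1, 208), 84) = Rational(17473, 208)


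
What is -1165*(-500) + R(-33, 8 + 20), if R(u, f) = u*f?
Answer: 581576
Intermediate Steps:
R(u, f) = f*u
-1165*(-500) + R(-33, 8 + 20) = -1165*(-500) + (8 + 20)*(-33) = 582500 + 28*(-33) = 582500 - 924 = 581576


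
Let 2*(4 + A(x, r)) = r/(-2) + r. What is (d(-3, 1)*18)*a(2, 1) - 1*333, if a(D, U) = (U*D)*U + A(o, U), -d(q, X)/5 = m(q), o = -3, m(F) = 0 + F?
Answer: -1611/2 ≈ -805.50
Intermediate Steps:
m(F) = F
d(q, X) = -5*q
A(x, r) = -4 + r/4 (A(x, r) = -4 + (r/(-2) + r)/2 = -4 + (r*(-1/2) + r)/2 = -4 + (-r/2 + r)/2 = -4 + (r/2)/2 = -4 + r/4)
a(D, U) = -4 + U/4 + D*U**2 (a(D, U) = (U*D)*U + (-4 + U/4) = (D*U)*U + (-4 + U/4) = D*U**2 + (-4 + U/4) = -4 + U/4 + D*U**2)
(d(-3, 1)*18)*a(2, 1) - 1*333 = (-5*(-3)*18)*(-4 + (1/4)*1 + 2*1**2) - 1*333 = (15*18)*(-4 + 1/4 + 2*1) - 333 = 270*(-4 + 1/4 + 2) - 333 = 270*(-7/4) - 333 = -945/2 - 333 = -1611/2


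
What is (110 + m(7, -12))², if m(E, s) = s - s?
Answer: 12100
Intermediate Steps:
m(E, s) = 0
(110 + m(7, -12))² = (110 + 0)² = 110² = 12100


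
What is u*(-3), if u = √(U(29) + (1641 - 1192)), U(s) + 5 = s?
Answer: -3*√473 ≈ -65.246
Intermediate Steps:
U(s) = -5 + s
u = √473 (u = √((-5 + 29) + (1641 - 1192)) = √(24 + 449) = √473 ≈ 21.749)
u*(-3) = √473*(-3) = -3*√473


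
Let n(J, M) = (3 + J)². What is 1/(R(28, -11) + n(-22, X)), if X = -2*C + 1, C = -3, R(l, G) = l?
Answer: 1/389 ≈ 0.0025707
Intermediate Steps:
X = 7 (X = -2*(-3) + 1 = 6 + 1 = 7)
1/(R(28, -11) + n(-22, X)) = 1/(28 + (3 - 22)²) = 1/(28 + (-19)²) = 1/(28 + 361) = 1/389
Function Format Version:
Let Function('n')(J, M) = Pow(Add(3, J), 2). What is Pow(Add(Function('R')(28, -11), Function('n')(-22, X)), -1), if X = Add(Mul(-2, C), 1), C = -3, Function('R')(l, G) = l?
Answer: Rational(1, 389) ≈ 0.0025707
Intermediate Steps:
X = 7 (X = Add(Mul(-2, -3), 1) = Add(6, 1) = 7)
Pow(Add(Function('R')(28, -11), Function('n')(-22, X)), -1) = Pow(Add(28, Pow(Add(3, -22), 2)), -1) = Pow(Add(28, Pow(-19, 2)), -1) = Pow(Add(28, 361), -1) = Pow(389, -1) = Rational(1, 389)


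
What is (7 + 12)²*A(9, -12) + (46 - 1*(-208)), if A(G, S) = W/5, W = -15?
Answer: -829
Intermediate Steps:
A(G, S) = -3 (A(G, S) = -15/5 = -15*⅕ = -3)
(7 + 12)²*A(9, -12) + (46 - 1*(-208)) = (7 + 12)²*(-3) + (46 - 1*(-208)) = 19²*(-3) + (46 + 208) = 361*(-3) + 254 = -1083 + 254 = -829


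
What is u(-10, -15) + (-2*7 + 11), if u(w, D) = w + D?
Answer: -28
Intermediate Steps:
u(w, D) = D + w
u(-10, -15) + (-2*7 + 11) = (-15 - 10) + (-2*7 + 11) = -25 + (-14 + 11) = -25 - 3 = -28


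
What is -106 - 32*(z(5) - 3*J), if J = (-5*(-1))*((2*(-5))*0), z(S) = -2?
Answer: -42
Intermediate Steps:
J = 0 (J = 5*(-10*0) = 5*0 = 0)
-106 - 32*(z(5) - 3*J) = -106 - 32*(-2 - 3*0) = -106 - 32*(-2 + 0) = -106 - 32*(-2) = -106 + 64 = -42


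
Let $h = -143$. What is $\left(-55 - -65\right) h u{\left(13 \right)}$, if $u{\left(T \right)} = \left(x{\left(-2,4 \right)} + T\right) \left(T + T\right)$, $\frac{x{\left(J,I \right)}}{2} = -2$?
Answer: $-334620$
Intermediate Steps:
$x{\left(J,I \right)} = -4$ ($x{\left(J,I \right)} = 2 \left(-2\right) = -4$)
$u{\left(T \right)} = 2 T \left(-4 + T\right)$ ($u{\left(T \right)} = \left(-4 + T\right) \left(T + T\right) = \left(-4 + T\right) 2 T = 2 T \left(-4 + T\right)$)
$\left(-55 - -65\right) h u{\left(13 \right)} = \left(-55 - -65\right) \left(-143\right) 2 \cdot 13 \left(-4 + 13\right) = \left(-55 + 65\right) \left(-143\right) 2 \cdot 13 \cdot 9 = 10 \left(-143\right) 234 = \left(-1430\right) 234 = -334620$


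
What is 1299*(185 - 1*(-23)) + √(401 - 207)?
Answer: 270192 + √194 ≈ 2.7021e+5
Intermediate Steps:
1299*(185 - 1*(-23)) + √(401 - 207) = 1299*(185 + 23) + √194 = 1299*208 + √194 = 270192 + √194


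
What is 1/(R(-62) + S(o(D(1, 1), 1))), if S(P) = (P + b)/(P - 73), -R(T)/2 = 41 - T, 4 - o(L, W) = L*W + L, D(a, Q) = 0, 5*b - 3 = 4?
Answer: -115/23699 ≈ -0.0048525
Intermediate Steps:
b = 7/5 (b = ⅗ + (⅕)*4 = ⅗ + ⅘ = 7/5 ≈ 1.4000)
o(L, W) = 4 - L - L*W (o(L, W) = 4 - (L*W + L) = 4 - (L + L*W) = 4 + (-L - L*W) = 4 - L - L*W)
R(T) = -82 + 2*T (R(T) = -2*(41 - T) = -82 + 2*T)
S(P) = (7/5 + P)/(-73 + P) (S(P) = (P + 7/5)/(P - 73) = (7/5 + P)/(-73 + P))
1/(R(-62) + S(o(D(1, 1), 1))) = 1/((-82 + 2*(-62)) + (7/5 + (4 - 1*0 - 1*0*1))/(-73 + (4 - 1*0 - 1*0*1))) = 1/((-82 - 124) + (7/5 + (4 + 0 + 0))/(-73 + (4 + 0 + 0))) = 1/(-206 + (7/5 + 4)/(-73 + 4)) = 1/(-206 + (27/5)/(-69)) = 1/(-206 - 1/69*27/5) = 1/(-206 - 9/115) = 1/(-23699/115) = -115/23699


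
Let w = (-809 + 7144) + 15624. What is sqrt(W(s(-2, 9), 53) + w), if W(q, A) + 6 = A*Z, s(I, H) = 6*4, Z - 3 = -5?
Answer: sqrt(21847) ≈ 147.81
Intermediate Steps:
Z = -2 (Z = 3 - 5 = -2)
s(I, H) = 24
W(q, A) = -6 - 2*A (W(q, A) = -6 + A*(-2) = -6 - 2*A)
w = 21959 (w = 6335 + 15624 = 21959)
sqrt(W(s(-2, 9), 53) + w) = sqrt((-6 - 2*53) + 21959) = sqrt((-6 - 106) + 21959) = sqrt(-112 + 21959) = sqrt(21847)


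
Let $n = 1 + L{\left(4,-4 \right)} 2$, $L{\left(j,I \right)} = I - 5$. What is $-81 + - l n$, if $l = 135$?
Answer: $2214$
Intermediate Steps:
$L{\left(j,I \right)} = -5 + I$
$n = -17$ ($n = 1 + \left(-5 - 4\right) 2 = 1 - 18 = -17$)
$-81 + - l n = -81 + \left(-1\right) 135 \left(-17\right) = -81 - -2295 = -81 + 2295 = 2214$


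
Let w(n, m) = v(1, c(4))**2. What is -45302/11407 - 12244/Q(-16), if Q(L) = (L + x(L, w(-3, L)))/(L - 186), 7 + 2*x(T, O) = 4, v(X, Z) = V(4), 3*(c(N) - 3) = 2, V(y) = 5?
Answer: -56427178002/399245 ≈ -1.4133e+5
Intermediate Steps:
c(N) = 11/3 (c(N) = 3 + (1/3)*2 = 3 + 2/3 = 11/3)
v(X, Z) = 5
w(n, m) = 25 (w(n, m) = 5**2 = 25)
x(T, O) = -3/2 (x(T, O) = -7/2 + (1/2)*4 = -7/2 + 2 = -3/2)
Q(L) = (-3/2 + L)/(-186 + L) (Q(L) = (L - 3/2)/(L - 186) = (-3/2 + L)/(-186 + L))
-45302/11407 - 12244/Q(-16) = -45302/11407 - 12244*(-186 - 16)/(-3/2 - 16) = -45302*1/11407 - 12244/(-35/2/(-202)) = -45302/11407 - 12244/((-1/202*(-35/2))) = -45302/11407 - 12244/35/404 = -45302/11407 - 12244*404/35 = -45302/11407 - 4946576/35 = -56427178002/399245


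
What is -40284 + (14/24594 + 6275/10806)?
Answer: -1784305451057/44293794 ≈ -40283.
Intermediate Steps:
-40284 + (14/24594 + 6275/10806) = -40284 + (14*(1/24594) + 6275*(1/10806)) = -40284 + (7/12297 + 6275/10806) = -40284 + 25746439/44293794 = -1784305451057/44293794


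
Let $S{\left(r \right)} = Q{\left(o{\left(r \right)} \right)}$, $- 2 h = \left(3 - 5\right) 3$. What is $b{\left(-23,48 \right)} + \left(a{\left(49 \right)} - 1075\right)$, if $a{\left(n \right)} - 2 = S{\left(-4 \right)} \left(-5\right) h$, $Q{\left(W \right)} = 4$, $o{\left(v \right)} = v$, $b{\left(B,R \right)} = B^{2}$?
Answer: $-604$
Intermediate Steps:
$h = 3$ ($h = - \frac{\left(3 - 5\right) 3}{2} = - \frac{\left(-2\right) 3}{2} = \left(- \frac{1}{2}\right) \left(-6\right) = 3$)
$S{\left(r \right)} = 4$
$a{\left(n \right)} = -58$ ($a{\left(n \right)} = 2 + 4 \left(-5\right) 3 = 2 - 60 = -58$)
$b{\left(-23,48 \right)} + \left(a{\left(49 \right)} - 1075\right) = \left(-23\right)^{2} - 1133 = 529 - 1133 = -604$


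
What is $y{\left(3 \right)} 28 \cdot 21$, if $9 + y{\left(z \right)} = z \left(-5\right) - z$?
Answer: $-15876$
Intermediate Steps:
$y{\left(z \right)} = -9 - 6 z$ ($y{\left(z \right)} = -9 + \left(z \left(-5\right) - z\right) = -9 - 6 z$)
$y{\left(3 \right)} 28 \cdot 21 = \left(-9 - 18\right) 28 \cdot 21 = \left(-27\right) 28 \cdot 21 = \left(-756\right) 21 = -15876$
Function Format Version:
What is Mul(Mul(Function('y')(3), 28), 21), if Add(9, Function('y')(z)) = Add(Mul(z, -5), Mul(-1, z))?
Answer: -15876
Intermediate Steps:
Function('y')(z) = Add(-9, Mul(-6, z)) (Function('y')(z) = Add(-9, Add(Mul(z, -5), Mul(-1, z))) = Add(-9, Add(Mul(-5, z), Mul(-1, z))) = Add(-9, Mul(-6, z)))
Mul(Mul(Function('y')(3), 28), 21) = Mul(Mul(Add(-9, Mul(-6, 3)), 28), 21) = Mul(Mul(Add(-9, -18), 28), 21) = Mul(Mul(-27, 28), 21) = Mul(-756, 21) = -15876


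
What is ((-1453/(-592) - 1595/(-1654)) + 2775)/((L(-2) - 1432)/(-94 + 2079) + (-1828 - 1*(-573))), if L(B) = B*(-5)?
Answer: -2700134661735/1220335609648 ≈ -2.2126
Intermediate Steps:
L(B) = -5*B
((-1453/(-592) - 1595/(-1654)) + 2775)/((L(-2) - 1432)/(-94 + 2079) + (-1828 - 1*(-573))) = ((-1453/(-592) - 1595/(-1654)) + 2775)/((-5*(-2) - 1432)/(-94 + 2079) + (-1828 - 1*(-573))) = ((-1453*(-1/592) - 1595*(-1/1654)) + 2775)/((10 - 1432)/1985 + (-1828 + 573)) = ((1453/592 + 1595/1654) + 2775)/(-1422*1/1985 - 1255) = (1673751/489584 + 2775)/(-1422/1985 - 1255) = 1360269351/(489584*(-2492597/1985)) = (1360269351/489584)*(-1985/2492597) = -2700134661735/1220335609648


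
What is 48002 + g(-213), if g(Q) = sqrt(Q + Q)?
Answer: 48002 + I*sqrt(426) ≈ 48002.0 + 20.64*I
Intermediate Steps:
g(Q) = sqrt(2)*sqrt(Q) (g(Q) = sqrt(2*Q) = sqrt(2)*sqrt(Q))
48002 + g(-213) = 48002 + sqrt(2)*sqrt(-213) = 48002 + sqrt(2)*(I*sqrt(213)) = 48002 + I*sqrt(426)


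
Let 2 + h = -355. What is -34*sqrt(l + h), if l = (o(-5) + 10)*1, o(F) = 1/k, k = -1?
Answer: -68*I*sqrt(87) ≈ -634.26*I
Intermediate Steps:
h = -357 (h = -2 - 355 = -357)
o(F) = -1 (o(F) = 1/(-1) = -1)
l = 9 (l = (-1 + 10)*1 = 9*1 = 9)
-34*sqrt(l + h) = -34*sqrt(9 - 357) = -68*I*sqrt(87)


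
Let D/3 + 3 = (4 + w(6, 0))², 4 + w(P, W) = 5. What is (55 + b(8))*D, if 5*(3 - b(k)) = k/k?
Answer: 19074/5 ≈ 3814.8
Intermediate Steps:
w(P, W) = 1 (w(P, W) = -4 + 5 = 1)
b(k) = 14/5 (b(k) = 3 - k/(5*k) = 3 - ⅕*1 = 3 - ⅕ = 14/5)
D = 66 (D = -9 + 3*(4 + 1)² = -9 + 3*5² = -9 + 3*25 = -9 + 75 = 66)
(55 + b(8))*D = (55 + 14/5)*66 = (289/5)*66 = 19074/5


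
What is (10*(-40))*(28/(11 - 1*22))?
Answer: 11200/11 ≈ 1018.2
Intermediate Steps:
(10*(-40))*(28/(11 - 1*22)) = -11200/(11 - 22) = -11200/(-11) = -11200*(-1)/11 = -400*(-28/11) = 11200/11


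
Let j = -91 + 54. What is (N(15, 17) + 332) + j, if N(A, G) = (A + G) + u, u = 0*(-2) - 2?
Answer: 325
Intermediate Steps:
j = -37
u = -2 (u = 0 - 2 = -2)
N(A, G) = -2 + A + G (N(A, G) = (A + G) - 2 = -2 + A + G)
(N(15, 17) + 332) + j = ((-2 + 15 + 17) + 332) - 37 = (30 + 332) - 37 = 362 - 37 = 325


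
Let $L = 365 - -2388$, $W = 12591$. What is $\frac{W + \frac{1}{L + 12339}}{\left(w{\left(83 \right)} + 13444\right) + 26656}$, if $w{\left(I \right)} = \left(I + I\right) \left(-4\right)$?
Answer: $\frac{190023373}{595168112} \approx 0.31928$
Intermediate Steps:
$L = 2753$ ($L = 365 + 2388 = 2753$)
$w{\left(I \right)} = - 8 I$ ($w{\left(I \right)} = 2 I \left(-4\right) = - 8 I$)
$\frac{W + \frac{1}{L + 12339}}{\left(w{\left(83 \right)} + 13444\right) + 26656} = \frac{12591 + \frac{1}{2753 + 12339}}{\left(\left(-8\right) 83 + 13444\right) + 26656} = \frac{12591 + \frac{1}{15092}}{\left(-664 + 13444\right) + 26656} = \frac{12591 + \frac{1}{15092}}{12780 + 26656} = \frac{190023373}{15092 \cdot 39436} = \frac{190023373}{15092} \cdot \frac{1}{39436} = \frac{190023373}{595168112}$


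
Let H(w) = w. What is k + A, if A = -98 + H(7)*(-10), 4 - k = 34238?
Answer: -34402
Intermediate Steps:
k = -34234 (k = 4 - 1*34238 = 4 - 34238 = -34234)
A = -168 (A = -98 + 7*(-10) = -98 - 70 = -168)
k + A = -34234 - 168 = -34402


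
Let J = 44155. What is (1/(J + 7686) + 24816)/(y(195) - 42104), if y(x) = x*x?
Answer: -1286486257/211459439 ≈ -6.0838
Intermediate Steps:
y(x) = x²
(1/(J + 7686) + 24816)/(y(195) - 42104) = (1/(44155 + 7686) + 24816)/(195² - 42104) = (1/51841 + 24816)/(38025 - 42104) = (1/51841 + 24816)/(-4079) = (1286486257/51841)*(-1/4079) = -1286486257/211459439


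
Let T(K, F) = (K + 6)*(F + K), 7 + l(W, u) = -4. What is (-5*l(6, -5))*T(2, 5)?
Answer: 3080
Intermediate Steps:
l(W, u) = -11 (l(W, u) = -7 - 4 = -11)
T(K, F) = (6 + K)*(F + K)
(-5*l(6, -5))*T(2, 5) = (-5*(-11))*(2**2 + 6*5 + 6*2 + 5*2) = 55*(4 + 30 + 12 + 10) = 55*56 = 3080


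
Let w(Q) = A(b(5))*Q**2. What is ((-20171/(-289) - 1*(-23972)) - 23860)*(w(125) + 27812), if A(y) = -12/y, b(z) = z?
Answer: -508997832/289 ≈ -1.7612e+6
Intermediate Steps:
w(Q) = -12*Q**2/5 (w(Q) = (-12/5)*Q**2 = (-12*1/5)*Q**2 = -12*Q**2/5)
((-20171/(-289) - 1*(-23972)) - 23860)*(w(125) + 27812) = ((-20171/(-289) - 1*(-23972)) - 23860)*(-12/5*125**2 + 27812) = ((-20171*(-1/289) + 23972) - 23860)*(-12/5*15625 + 27812) = ((20171/289 + 23972) - 23860)*(-37500 + 27812) = (6948079/289 - 23860)*(-9688) = (52539/289)*(-9688) = -508997832/289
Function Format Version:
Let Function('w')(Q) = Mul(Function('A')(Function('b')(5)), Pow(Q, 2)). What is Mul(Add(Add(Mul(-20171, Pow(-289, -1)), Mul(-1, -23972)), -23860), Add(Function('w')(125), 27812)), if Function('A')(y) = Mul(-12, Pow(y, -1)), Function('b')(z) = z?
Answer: Rational(-508997832, 289) ≈ -1.7612e+6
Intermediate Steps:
Function('w')(Q) = Mul(Rational(-12, 5), Pow(Q, 2)) (Function('w')(Q) = Mul(Mul(-12, Pow(5, -1)), Pow(Q, 2)) = Mul(Mul(-12, Rational(1, 5)), Pow(Q, 2)) = Mul(Rational(-12, 5), Pow(Q, 2)))
Mul(Add(Add(Mul(-20171, Pow(-289, -1)), Mul(-1, -23972)), -23860), Add(Function('w')(125), 27812)) = Mul(Add(Add(Mul(-20171, Pow(-289, -1)), Mul(-1, -23972)), -23860), Add(Mul(Rational(-12, 5), Pow(125, 2)), 27812)) = Mul(Add(Add(Mul(-20171, Rational(-1, 289)), 23972), -23860), Add(Mul(Rational(-12, 5), 15625), 27812)) = Mul(Add(Add(Rational(20171, 289), 23972), -23860), Add(-37500, 27812)) = Mul(Add(Rational(6948079, 289), -23860), -9688) = Mul(Rational(52539, 289), -9688) = Rational(-508997832, 289)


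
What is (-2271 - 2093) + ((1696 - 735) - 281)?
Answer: -3684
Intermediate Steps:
(-2271 - 2093) + ((1696 - 735) - 281) = -4364 + (961 - 281) = -4364 + 680 = -3684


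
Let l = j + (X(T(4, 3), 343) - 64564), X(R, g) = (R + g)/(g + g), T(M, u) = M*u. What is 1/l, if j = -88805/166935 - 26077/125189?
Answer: -2867264008098/185122672193248315 ≈ -1.5488e-5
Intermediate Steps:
X(R, g) = (R + g)/(2*g) (X(R, g) = (R + g)/((2*g)) = (R + g)*(1/(2*g)) = (R + g)/(2*g))
j = -3094114628/4179685143 (j = -88805*1/166935 - 26077*1/125189 = -17761/33387 - 26077/125189 = -3094114628/4179685143 ≈ -0.74027)
l = -185122672193248315/2867264008098 (l = -3094114628/4179685143 + ((1/2)*(4*3 + 343)/343 - 64564) = -3094114628/4179685143 + ((1/2)*(1/343)*(12 + 343) - 64564) = -3094114628/4179685143 + ((1/2)*(1/343)*355 - 64564) = -3094114628/4179685143 + (355/686 - 64564) = -3094114628/4179685143 - 44290549/686 = -185122672193248315/2867264008098 ≈ -64564.)
1/l = 1/(-185122672193248315/2867264008098) = -2867264008098/185122672193248315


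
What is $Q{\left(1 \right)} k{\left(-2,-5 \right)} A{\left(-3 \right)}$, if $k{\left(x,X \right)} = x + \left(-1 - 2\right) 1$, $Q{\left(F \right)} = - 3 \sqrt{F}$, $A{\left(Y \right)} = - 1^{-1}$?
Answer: $-15$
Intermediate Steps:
$A{\left(Y \right)} = -1$ ($A{\left(Y \right)} = \left(-1\right) 1 = -1$)
$k{\left(x,X \right)} = -3 + x$ ($k{\left(x,X \right)} = x - 3 = -3 + x$)
$Q{\left(1 \right)} k{\left(-2,-5 \right)} A{\left(-3 \right)} = - 3 \sqrt{1} \left(-3 - 2\right) \left(-1\right) = \left(-3\right) 1 \left(-5\right) \left(-1\right) = \left(-3\right) \left(-5\right) \left(-1\right) = 15 \left(-1\right) = -15$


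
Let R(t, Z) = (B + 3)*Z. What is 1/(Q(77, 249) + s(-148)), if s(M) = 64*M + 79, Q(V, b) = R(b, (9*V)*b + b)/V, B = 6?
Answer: 77/831993 ≈ 9.2549e-5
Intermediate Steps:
R(t, Z) = 9*Z (R(t, Z) = (6 + 3)*Z = 9*Z)
Q(V, b) = (9*b + 81*V*b)/V (Q(V, b) = (9*((9*V)*b + b))/V = (9*(9*V*b + b))/V = (9*(b + 9*V*b))/V = (9*b + 81*V*b)/V)
s(M) = 79 + 64*M
1/(Q(77, 249) + s(-148)) = 1/((81*249 + 9*249/77) + (79 + 64*(-148))) = 1/((20169 + 9*249*(1/77)) + (79 - 9472)) = 1/((20169 + 2241/77) - 9393) = 1/(1555254/77 - 9393) = 1/(831993/77) = 77/831993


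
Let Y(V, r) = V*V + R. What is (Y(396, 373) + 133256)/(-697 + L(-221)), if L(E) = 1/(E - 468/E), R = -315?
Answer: -1078185797/2593554 ≈ -415.72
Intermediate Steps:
Y(V, r) = -315 + V**2 (Y(V, r) = V*V - 315 = V**2 - 315 = -315 + V**2)
(Y(396, 373) + 133256)/(-697 + L(-221)) = ((-315 + 396**2) + 133256)/(-697 - 221/(-468 + (-221)**2)) = ((-315 + 156816) + 133256)/(-697 - 221/(-468 + 48841)) = (156501 + 133256)/(-697 - 221/48373) = 289757/(-697 - 221*1/48373) = 289757/(-697 - 17/3721) = 289757/(-2593554/3721) = 289757*(-3721/2593554) = -1078185797/2593554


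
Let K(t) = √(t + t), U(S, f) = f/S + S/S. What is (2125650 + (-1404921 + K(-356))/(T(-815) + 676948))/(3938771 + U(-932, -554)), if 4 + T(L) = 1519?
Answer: 672052837499514/1245297145359427 + 932*I*√178/1245297145359427 ≈ 0.53967 + 9.9851e-12*I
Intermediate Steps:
U(S, f) = 1 + f/S (U(S, f) = f/S + 1 = 1 + f/S)
T(L) = 1515 (T(L) = -4 + 1519 = 1515)
K(t) = √2*√t (K(t) = √(2*t) = √2*√t)
(2125650 + (-1404921 + K(-356))/(T(-815) + 676948))/(3938771 + U(-932, -554)) = (2125650 + (-1404921 + √2*√(-356))/(1515 + 676948))/(3938771 + (-932 - 554)/(-932)) = (2125650 + (-1404921 + √2*(2*I*√89))/678463)/(3938771 - 1/932*(-1486)) = (2125650 + (-1404921 + 2*I*√178)*(1/678463))/(3938771 + 743/466) = (2125650 + (-1404921/678463 + 2*I*√178/678463))/(1835468029/466) = (1442173471029/678463 + 2*I*√178/678463)*(466/1835468029) = 672052837499514/1245297145359427 + 932*I*√178/1245297145359427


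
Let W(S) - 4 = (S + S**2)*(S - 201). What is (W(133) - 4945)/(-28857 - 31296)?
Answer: 1216837/60153 ≈ 20.229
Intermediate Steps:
W(S) = 4 + (-201 + S)*(S + S**2) (W(S) = 4 + (S + S**2)*(S - 201) = 4 + (S + S**2)*(-201 + S) = 4 + (-201 + S)*(S + S**2))
(W(133) - 4945)/(-28857 - 31296) = ((4 + 133**3 - 201*133 - 200*133**2) - 4945)/(-28857 - 31296) = ((4 + 2352637 - 26733 - 200*17689) - 4945)/(-60153) = ((4 + 2352637 - 26733 - 3537800) - 4945)*(-1/60153) = (-1211892 - 4945)*(-1/60153) = -1216837*(-1/60153) = 1216837/60153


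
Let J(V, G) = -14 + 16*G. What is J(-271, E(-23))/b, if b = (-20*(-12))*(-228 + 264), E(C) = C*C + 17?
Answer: 4361/4320 ≈ 1.0095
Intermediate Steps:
E(C) = 17 + C**2 (E(C) = C**2 + 17 = 17 + C**2)
b = 8640 (b = 240*36 = 8640)
J(-271, E(-23))/b = (-14 + 16*(17 + (-23)**2))/8640 = (-14 + 16*(17 + 529))*(1/8640) = (-14 + 16*546)*(1/8640) = (-14 + 8736)*(1/8640) = 8722*(1/8640) = 4361/4320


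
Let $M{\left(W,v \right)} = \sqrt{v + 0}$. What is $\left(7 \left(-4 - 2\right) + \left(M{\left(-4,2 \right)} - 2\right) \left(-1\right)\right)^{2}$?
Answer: $\left(40 + \sqrt{2}\right)^{2} \approx 1715.1$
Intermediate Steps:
$M{\left(W,v \right)} = \sqrt{v}$
$\left(7 \left(-4 - 2\right) + \left(M{\left(-4,2 \right)} - 2\right) \left(-1\right)\right)^{2} = \left(7 \left(-4 - 2\right) + \left(\sqrt{2} - 2\right) \left(-1\right)\right)^{2} = \left(7 \left(-6\right) + \left(-2 + \sqrt{2}\right) \left(-1\right)\right)^{2} = \left(-42 + \left(2 - \sqrt{2}\right)\right)^{2} = \left(-40 - \sqrt{2}\right)^{2}$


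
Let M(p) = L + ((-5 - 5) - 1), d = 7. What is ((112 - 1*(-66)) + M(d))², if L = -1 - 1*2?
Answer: 26896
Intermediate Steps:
L = -3 (L = -1 - 2 = -3)
M(p) = -14 (M(p) = -3 + ((-5 - 5) - 1) = -3 + (-10 - 1) = -3 - 11 = -14)
((112 - 1*(-66)) + M(d))² = ((112 - 1*(-66)) - 14)² = ((112 + 66) - 14)² = (178 - 14)² = 164² = 26896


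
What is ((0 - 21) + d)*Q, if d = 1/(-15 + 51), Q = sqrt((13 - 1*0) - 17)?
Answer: -755*I/18 ≈ -41.944*I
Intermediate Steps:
Q = 2*I (Q = sqrt((13 + 0) - 17) = sqrt(13 - 17) = sqrt(-4) = 2*I ≈ 2.0*I)
d = 1/36 ≈ 0.027778
((0 - 21) + d)*Q = ((0 - 21) + 1/36)*(2*I) = (-21 + 1/36)*(2*I) = -755*I/18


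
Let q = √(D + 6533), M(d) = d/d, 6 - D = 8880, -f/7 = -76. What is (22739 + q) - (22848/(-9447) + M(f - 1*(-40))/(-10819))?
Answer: 774778096562/34069031 + I*√2341 ≈ 22741.0 + 48.384*I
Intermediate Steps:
f = 532 (f = -7*(-76) = 532)
D = -8874 (D = 6 - 1*8880 = 6 - 8880 = -8874)
M(d) = 1
q = I*√2341 (q = √(-8874 + 6533) = √(-2341) = I*√2341 ≈ 48.384*I)
(22739 + q) - (22848/(-9447) + M(f - 1*(-40))/(-10819)) = (22739 + I*√2341) - (22848/(-9447) + 1/(-10819)) = (22739 + I*√2341) - (22848*(-1/9447) + 1*(-1/10819)) = (22739 + I*√2341) - (-7616/3149 - 1/10819) = (22739 + I*√2341) - 1*(-82400653/34069031) = (22739 + I*√2341) + 82400653/34069031 = 774778096562/34069031 + I*√2341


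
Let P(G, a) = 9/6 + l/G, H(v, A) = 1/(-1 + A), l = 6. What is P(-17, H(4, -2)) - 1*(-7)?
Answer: 277/34 ≈ 8.1471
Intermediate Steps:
P(G, a) = 3/2 + 6/G (P(G, a) = 9/6 + 6/G = 9*(⅙) + 6/G = 3/2 + 6/G)
P(-17, H(4, -2)) - 1*(-7) = (3/2 + 6/(-17)) - 1*(-7) = (3/2 + 6*(-1/17)) + 7 = (3/2 - 6/17) + 7 = 39/34 + 7 = 277/34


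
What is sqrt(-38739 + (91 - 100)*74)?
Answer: I*sqrt(39405) ≈ 198.51*I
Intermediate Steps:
sqrt(-38739 + (91 - 100)*74) = sqrt(-38739 - 9*74) = sqrt(-38739 - 666) = sqrt(-39405) = I*sqrt(39405)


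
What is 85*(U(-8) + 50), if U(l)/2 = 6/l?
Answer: 8245/2 ≈ 4122.5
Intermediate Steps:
U(l) = 12/l (U(l) = 2*(6/l) = 12/l)
85*(U(-8) + 50) = 85*(12/(-8) + 50) = 85*(12*(-⅛) + 50) = 85*(-3/2 + 50) = 85*(97/2) = 8245/2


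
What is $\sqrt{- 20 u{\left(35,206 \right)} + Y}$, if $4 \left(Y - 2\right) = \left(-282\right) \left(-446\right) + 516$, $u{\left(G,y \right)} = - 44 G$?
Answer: $\sqrt{62374} \approx 249.75$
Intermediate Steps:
$Y = 31574$ ($Y = 2 + \frac{\left(-282\right) \left(-446\right) + 516}{4} = 2 + \frac{125772 + 516}{4} = 2 + \frac{1}{4} \cdot 126288 = 2 + 31572 = 31574$)
$\sqrt{- 20 u{\left(35,206 \right)} + Y} = \sqrt{- 20 \left(\left(-44\right) 35\right) + 31574} = \sqrt{\left(-20\right) \left(-1540\right) + 31574} = \sqrt{30800 + 31574} = \sqrt{62374}$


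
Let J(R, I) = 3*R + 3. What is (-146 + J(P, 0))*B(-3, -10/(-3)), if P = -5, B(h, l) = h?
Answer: 474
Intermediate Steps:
J(R, I) = 3 + 3*R
(-146 + J(P, 0))*B(-3, -10/(-3)) = (-146 + (3 + 3*(-5)))*(-3) = (-146 + (3 - 15))*(-3) = (-146 - 12)*(-3) = -158*(-3) = 474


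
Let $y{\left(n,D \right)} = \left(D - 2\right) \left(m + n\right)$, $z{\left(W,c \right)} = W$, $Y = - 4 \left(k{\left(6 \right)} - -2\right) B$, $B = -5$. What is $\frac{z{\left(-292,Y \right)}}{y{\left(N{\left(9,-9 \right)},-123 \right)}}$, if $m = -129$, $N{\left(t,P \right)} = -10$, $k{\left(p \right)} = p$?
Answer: $- \frac{292}{17375} \approx -0.016806$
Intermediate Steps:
$Y = 160$ ($Y = - 4 \left(6 - -2\right) \left(-5\right) = - 4 \left(6 + 2\right) \left(-5\right) = \left(-4\right) 8 \left(-5\right) = \left(-32\right) \left(-5\right) = 160$)
$y{\left(n,D \right)} = \left(-129 + n\right) \left(-2 + D\right)$ ($y{\left(n,D \right)} = \left(D - 2\right) \left(-129 + n\right) = \left(-2 + D\right) \left(-129 + n\right) = \left(-129 + n\right) \left(-2 + D\right)$)
$\frac{z{\left(-292,Y \right)}}{y{\left(N{\left(9,-9 \right)},-123 \right)}} = - \frac{292}{258 - -15867 - -20 - -1230} = - \frac{292}{258 + 15867 + 20 + 1230} = - \frac{292}{17375}$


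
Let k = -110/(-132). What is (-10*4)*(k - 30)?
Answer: 3500/3 ≈ 1166.7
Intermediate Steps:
k = ⅚ (k = -110*(-1/132) = ⅚ ≈ 0.83333)
(-10*4)*(k - 30) = (-10*4)*(⅚ - 30) = -40*(-175/6) = 3500/3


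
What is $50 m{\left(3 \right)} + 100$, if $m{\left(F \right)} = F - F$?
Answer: $100$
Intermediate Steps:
$m{\left(F \right)} = 0$
$50 m{\left(3 \right)} + 100 = 50 \cdot 0 + 100 = 0 + 100 = 100$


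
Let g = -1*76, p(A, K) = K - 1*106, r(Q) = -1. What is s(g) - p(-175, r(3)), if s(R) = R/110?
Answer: 5847/55 ≈ 106.31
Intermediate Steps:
p(A, K) = -106 + K (p(A, K) = K - 106 = -106 + K)
g = -76
s(R) = R/110 (s(R) = R*(1/110) = R/110)
s(g) - p(-175, r(3)) = (1/110)*(-76) - (-106 - 1) = -38/55 - 1*(-107) = -38/55 + 107 = 5847/55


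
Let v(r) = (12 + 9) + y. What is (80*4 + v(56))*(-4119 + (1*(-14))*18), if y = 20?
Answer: -1577931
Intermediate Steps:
v(r) = 41 (v(r) = (12 + 9) + 20 = 21 + 20 = 41)
(80*4 + v(56))*(-4119 + (1*(-14))*18) = (80*4 + 41)*(-4119 + (1*(-14))*18) = (320 + 41)*(-4119 - 14*18) = 361*(-4119 - 252) = 361*(-4371) = -1577931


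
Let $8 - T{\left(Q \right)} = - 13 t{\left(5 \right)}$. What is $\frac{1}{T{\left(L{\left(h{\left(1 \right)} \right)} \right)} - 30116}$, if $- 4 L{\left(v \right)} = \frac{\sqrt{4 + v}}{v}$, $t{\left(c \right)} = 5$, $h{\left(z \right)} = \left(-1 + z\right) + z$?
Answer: $- \frac{1}{30043} \approx -3.3286 \cdot 10^{-5}$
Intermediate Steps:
$h{\left(z \right)} = -1 + 2 z$
$L{\left(v \right)} = - \frac{\sqrt{4 + v}}{4 v}$ ($L{\left(v \right)} = - \frac{\sqrt{4 + v} \frac{1}{v}}{4} = - \frac{\frac{1}{v} \sqrt{4 + v}}{4} = - \frac{\sqrt{4 + v}}{4 v}$)
$T{\left(Q \right)} = 73$ ($T{\left(Q \right)} = 8 - \left(-13\right) 5 = 8 - -65 = 8 + 65 = 73$)
$\frac{1}{T{\left(L{\left(h{\left(1 \right)} \right)} \right)} - 30116} = \frac{1}{73 - 30116} = \frac{1}{-30043} = - \frac{1}{30043}$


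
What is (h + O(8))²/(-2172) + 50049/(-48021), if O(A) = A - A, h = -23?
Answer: -44703179/34767204 ≈ -1.2858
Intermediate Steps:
O(A) = 0
(h + O(8))²/(-2172) + 50049/(-48021) = (-23 + 0)²/(-2172) + 50049/(-48021) = (-23)²*(-1/2172) + 50049*(-1/48021) = 529*(-1/2172) - 16683/16007 = -529/2172 - 16683/16007 = -44703179/34767204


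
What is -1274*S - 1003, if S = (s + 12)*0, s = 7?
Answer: -1003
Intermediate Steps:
S = 0 (S = (7 + 12)*0 = 19*0 = 0)
-1274*S - 1003 = -1274*0 - 1003 = 0 - 1003 = -1003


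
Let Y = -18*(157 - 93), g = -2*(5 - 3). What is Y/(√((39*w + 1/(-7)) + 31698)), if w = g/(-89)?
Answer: -1152*√12303537911/19748857 ≈ -6.4703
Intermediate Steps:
g = -4 (g = -2*2 = -4)
w = 4/89 (w = -4/(-89) = -4*(-1/89) = 4/89 ≈ 0.044944)
Y = -1152 (Y = -18*64 = -1152)
Y/(√((39*w + 1/(-7)) + 31698)) = -1152/√((39*(4/89) + 1/(-7)) + 31698) = -1152/√((156/89 - ⅐) + 31698) = -1152/√(1003/623 + 31698) = -1152*√12303537911/19748857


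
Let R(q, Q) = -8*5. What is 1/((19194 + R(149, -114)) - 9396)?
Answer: 1/9758 ≈ 0.00010248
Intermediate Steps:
R(q, Q) = -40
1/((19194 + R(149, -114)) - 9396) = 1/((19194 - 40) - 9396) = 1/(19154 - 9396) = 1/9758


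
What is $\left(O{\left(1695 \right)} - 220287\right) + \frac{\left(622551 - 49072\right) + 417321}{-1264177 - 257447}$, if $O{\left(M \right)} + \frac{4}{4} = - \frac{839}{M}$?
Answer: $- \frac{23673305900849}{107464695} \approx -2.2029 \cdot 10^{5}$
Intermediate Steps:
$O{\left(M \right)} = -1 - \frac{839}{M}$
$\left(O{\left(1695 \right)} - 220287\right) + \frac{\left(622551 - 49072\right) + 417321}{-1264177 - 257447} = \left(\frac{-839 - 1695}{1695} - 220287\right) + \frac{\left(622551 - 49072\right) + 417321}{-1264177 - 257447} = \left(\frac{-839 - 1695}{1695} - 220287\right) + \frac{\left(622551 - 49072\right) + 417321}{-1521624} = \left(\frac{1}{1695} \left(-2534\right) - 220287\right) + \left(573479 + 417321\right) \left(- \frac{1}{1521624}\right) = \left(- \frac{2534}{1695} - 220287\right) + 990800 \left(- \frac{1}{1521624}\right) = - \frac{373388999}{1695} - \frac{123850}{190203} = - \frac{23673305900849}{107464695}$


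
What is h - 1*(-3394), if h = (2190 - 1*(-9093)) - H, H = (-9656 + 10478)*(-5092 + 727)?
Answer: 3602707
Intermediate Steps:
H = -3588030 (H = 822*(-4365) = -3588030)
h = 3599313 (h = (2190 - 1*(-9093)) - 1*(-3588030) = (2190 + 9093) + 3588030 = 11283 + 3588030 = 3599313)
h - 1*(-3394) = 3599313 - 1*(-3394) = 3599313 + 3394 = 3602707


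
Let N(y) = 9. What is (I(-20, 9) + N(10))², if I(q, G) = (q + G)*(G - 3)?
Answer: 3249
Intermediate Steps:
I(q, G) = (-3 + G)*(G + q) (I(q, G) = (G + q)*(-3 + G) = (-3 + G)*(G + q))
(I(-20, 9) + N(10))² = ((9² - 3*9 - 3*(-20) + 9*(-20)) + 9)² = ((81 - 27 + 60 - 180) + 9)² = (-66 + 9)² = (-57)² = 3249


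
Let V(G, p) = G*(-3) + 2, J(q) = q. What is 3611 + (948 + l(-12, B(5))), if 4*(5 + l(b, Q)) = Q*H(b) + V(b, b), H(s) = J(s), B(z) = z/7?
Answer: 63859/14 ≈ 4561.4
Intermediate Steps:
B(z) = z/7 (B(z) = z*(⅐) = z/7)
V(G, p) = 2 - 3*G (V(G, p) = -3*G + 2 = 2 - 3*G)
H(s) = s
l(b, Q) = -9/2 - 3*b/4 + Q*b/4 (l(b, Q) = -5 + (Q*b + (2 - 3*b))/4 = -5 + (2 - 3*b + Q*b)/4 = -5 + (½ - 3*b/4 + Q*b/4) = -9/2 - 3*b/4 + Q*b/4)
3611 + (948 + l(-12, B(5))) = 3611 + (948 + (-9/2 - ¾*(-12) + (¼)*((⅐)*5)*(-12))) = 3611 + (948 + (-9/2 + 9 + (¼)*(5/7)*(-12))) = 3611 + (948 + (-9/2 + 9 - 15/7)) = 3611 + (948 + 33/14) = 3611 + 13305/14 = 63859/14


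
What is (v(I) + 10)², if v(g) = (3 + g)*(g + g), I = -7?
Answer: 4356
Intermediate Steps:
v(g) = 2*g*(3 + g) (v(g) = (3 + g)*(2*g) = 2*g*(3 + g))
(v(I) + 10)² = (2*(-7)*(3 - 7) + 10)² = (2*(-7)*(-4) + 10)² = (56 + 10)² = 66² = 4356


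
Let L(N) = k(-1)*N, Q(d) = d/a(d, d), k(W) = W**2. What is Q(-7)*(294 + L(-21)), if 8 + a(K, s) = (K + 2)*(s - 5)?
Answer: -147/4 ≈ -36.750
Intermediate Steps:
a(K, s) = -8 + (-5 + s)*(2 + K) (a(K, s) = -8 + (K + 2)*(s - 5) = -8 + (2 + K)*(-5 + s) = -8 + (-5 + s)*(2 + K))
Q(d) = d/(-18 + d**2 - 3*d) (Q(d) = d/(-18 - 5*d + 2*d + d*d) = d/(-18 - 5*d + 2*d + d**2) = d/(-18 + d**2 - 3*d))
L(N) = N (L(N) = (-1)**2*N = 1*N = N)
Q(-7)*(294 + L(-21)) = (-7/(-18 + (-7)**2 - 3*(-7)))*(294 - 21) = -7/(-18 + 49 + 21)*273 = -7/52*273 = -147/4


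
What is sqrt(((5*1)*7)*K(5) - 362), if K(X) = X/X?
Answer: I*sqrt(327) ≈ 18.083*I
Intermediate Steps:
K(X) = 1
sqrt(((5*1)*7)*K(5) - 362) = sqrt(((5*1)*7)*1 - 362) = sqrt((5*7)*1 - 362) = sqrt(35*1 - 362) = sqrt(35 - 362) = sqrt(-327) = I*sqrt(327)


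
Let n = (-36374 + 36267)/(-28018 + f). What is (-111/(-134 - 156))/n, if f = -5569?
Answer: 3728157/31030 ≈ 120.15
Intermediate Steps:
n = 107/33587 (n = (-36374 + 36267)/(-28018 - 5569) = -107/(-33587) = -107*(-1/33587) = 107/33587 ≈ 0.0031858)
(-111/(-134 - 156))/n = (-111/(-134 - 156))/(107/33587) = (-111/(-290))*(33587/107) = -1/290*(-111)*(33587/107) = (111/290)*(33587/107) = 3728157/31030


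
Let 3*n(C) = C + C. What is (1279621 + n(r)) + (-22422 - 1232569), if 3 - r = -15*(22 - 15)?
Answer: 24702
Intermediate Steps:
r = 108 (r = 3 - (-15)*(22 - 15) = 3 - (-15)*7 = 3 - 1*(-105) = 3 + 105 = 108)
n(C) = 2*C/3 (n(C) = (C + C)/3 = (2*C)/3 = 2*C/3)
(1279621 + n(r)) + (-22422 - 1232569) = (1279621 + (2/3)*108) + (-22422 - 1232569) = (1279621 + 72) - 1254991 = 1279693 - 1254991 = 24702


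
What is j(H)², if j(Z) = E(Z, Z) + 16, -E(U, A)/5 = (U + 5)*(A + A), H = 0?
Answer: 256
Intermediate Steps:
E(U, A) = -10*A*(5 + U) (E(U, A) = -5*(U + 5)*(A + A) = -5*(5 + U)*2*A = -10*A*(5 + U))
j(Z) = 16 - 10*Z*(5 + Z) (j(Z) = -10*Z*(5 + Z) + 16 = 16 - 10*Z*(5 + Z))
j(H)² = (16 - 10*0*(5 + 0))² = (16 - 10*0*5)² = (16 + 0)² = 16² = 256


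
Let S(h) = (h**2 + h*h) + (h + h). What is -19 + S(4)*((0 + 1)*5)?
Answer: 181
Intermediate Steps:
S(h) = 2*h + 2*h**2 (S(h) = (h**2 + h**2) + 2*h = 2*h**2 + 2*h = 2*h + 2*h**2)
-19 + S(4)*((0 + 1)*5) = -19 + (2*4*(1 + 4))*((0 + 1)*5) = -19 + (2*4*5)*(1*5) = -19 + 40*5 = -19 + 200 = 181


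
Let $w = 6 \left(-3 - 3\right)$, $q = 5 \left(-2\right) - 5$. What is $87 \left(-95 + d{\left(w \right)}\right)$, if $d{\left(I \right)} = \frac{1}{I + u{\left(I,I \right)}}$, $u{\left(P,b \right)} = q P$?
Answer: $- \frac{1388491}{168} \approx -8264.8$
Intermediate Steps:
$q = -15$ ($q = -10 - 5 = -15$)
$u{\left(P,b \right)} = - 15 P$
$w = -36$ ($w = 6 \left(-6\right) = -36$)
$d{\left(I \right)} = - \frac{1}{14 I}$ ($d{\left(I \right)} = \frac{1}{I - 15 I} = \frac{1}{\left(-14\right) I} = - \frac{1}{14 I}$)
$87 \left(-95 + d{\left(w \right)}\right) = 87 \left(-95 - \frac{1}{14 \left(-36\right)}\right) = 87 \left(-95 - - \frac{1}{504}\right) = 87 \left(-95 + \frac{1}{504}\right) = 87 \left(- \frac{47879}{504}\right) = - \frac{1388491}{168}$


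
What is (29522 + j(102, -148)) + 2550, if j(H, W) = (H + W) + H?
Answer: 32128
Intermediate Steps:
j(H, W) = W + 2*H
(29522 + j(102, -148)) + 2550 = (29522 + (-148 + 2*102)) + 2550 = (29522 + (-148 + 204)) + 2550 = (29522 + 56) + 2550 = 29578 + 2550 = 32128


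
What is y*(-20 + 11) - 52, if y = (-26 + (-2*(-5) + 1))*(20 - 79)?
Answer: -8017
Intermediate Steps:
y = 885 (y = (-26 + (10 + 1))*(-59) = (-26 + 11)*(-59) = -15*(-59) = 885)
y*(-20 + 11) - 52 = 885*(-20 + 11) - 52 = 885*(-9) - 52 = -7965 - 52 = -8017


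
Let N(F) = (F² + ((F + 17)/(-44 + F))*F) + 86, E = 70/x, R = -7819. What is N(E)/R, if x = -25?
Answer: -276967/22870575 ≈ -0.012110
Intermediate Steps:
E = -14/5 (E = 70/(-25) = 70*(-1/25) = -14/5 ≈ -2.8000)
N(F) = 86 + F² + F*(17 + F)/(-44 + F) (N(F) = (F² + ((17 + F)/(-44 + F))*F) + 86 = (F² + F*(17 + F)/(-44 + F)) + 86 = 86 + F² + F*(17 + F)/(-44 + F))
N(E)/R = ((-3784 + (-14/5)³ - 43*(-14/5)² + 103*(-14/5))/(-44 - 14/5))/(-7819) = ((-3784 - 2744/125 - 43*196/25 - 1442/5)/(-234/5))*(-1/7819) = -5*(-3784 - 2744/125 - 8428/25 - 1442/5)/234*(-1/7819) = -5/234*(-553934/125)*(-1/7819) = (276967/2925)*(-1/7819) = -276967/22870575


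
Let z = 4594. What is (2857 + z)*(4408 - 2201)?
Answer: 16444357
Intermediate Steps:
(2857 + z)*(4408 - 2201) = (2857 + 4594)*(4408 - 2201) = 7451*2207 = 16444357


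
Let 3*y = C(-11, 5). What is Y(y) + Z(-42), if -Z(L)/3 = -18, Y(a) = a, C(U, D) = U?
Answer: 151/3 ≈ 50.333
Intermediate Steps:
y = -11/3 (y = (⅓)*(-11) = -11/3 ≈ -3.6667)
Z(L) = 54 (Z(L) = -3*(-18) = 54)
Y(y) + Z(-42) = -11/3 + 54 = 151/3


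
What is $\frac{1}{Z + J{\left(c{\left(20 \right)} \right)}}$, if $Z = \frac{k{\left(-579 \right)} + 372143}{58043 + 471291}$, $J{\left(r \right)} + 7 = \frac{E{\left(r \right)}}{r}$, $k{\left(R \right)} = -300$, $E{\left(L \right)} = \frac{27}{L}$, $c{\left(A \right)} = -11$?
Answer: $- \frac{64049414}{389060877} \approx -0.16463$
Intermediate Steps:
$J{\left(r \right)} = -7 + \frac{27}{r^{2}}$ ($J{\left(r \right)} = -7 + \frac{27 \frac{1}{r}}{r} = -7 + \frac{27}{r^{2}}$)
$Z = \frac{371843}{529334}$ ($Z = \frac{-300 + 372143}{58043 + 471291} = \frac{371843}{529334} \approx 0.70247$)
$\frac{1}{Z + J{\left(c{\left(20 \right)} \right)}} = \frac{1}{\frac{371843}{529334} - \left(7 - \frac{27}{121}\right)} = \frac{1}{\frac{371843}{529334} + \left(-7 + 27 \cdot \frac{1}{121}\right)} = \frac{1}{\frac{371843}{529334} + \left(-7 + \frac{27}{121}\right)} = \frac{1}{\frac{371843}{529334} - \frac{820}{121}} = \frac{1}{- \frac{389060877}{64049414}} = - \frac{64049414}{389060877}$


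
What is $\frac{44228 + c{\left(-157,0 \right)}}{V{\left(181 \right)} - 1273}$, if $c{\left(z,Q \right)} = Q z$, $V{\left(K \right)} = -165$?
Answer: $- \frac{22114}{719} \approx -30.757$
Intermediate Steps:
$\frac{44228 + c{\left(-157,0 \right)}}{V{\left(181 \right)} - 1273} = \frac{44228 + 0 \left(-157\right)}{-165 - 1273} = \frac{44228 + 0}{-1438} = 44228 \left(- \frac{1}{1438}\right) = - \frac{22114}{719}$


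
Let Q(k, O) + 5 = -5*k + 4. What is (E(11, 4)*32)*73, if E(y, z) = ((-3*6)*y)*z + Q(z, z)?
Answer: -1899168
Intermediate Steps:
Q(k, O) = -1 - 5*k (Q(k, O) = -5 + (-5*k + 4) = -5 + (4 - 5*k) = -1 - 5*k)
E(y, z) = -1 - 5*z - 18*y*z (E(y, z) = ((-3*6)*y)*z + (-1 - 5*z) = (-18*y)*z + (-1 - 5*z) = -18*y*z + (-1 - 5*z) = -1 - 5*z - 18*y*z)
(E(11, 4)*32)*73 = ((-1 - 5*4 - 18*11*4)*32)*73 = ((-1 - 20 - 792)*32)*73 = -813*32*73 = -26016*73 = -1899168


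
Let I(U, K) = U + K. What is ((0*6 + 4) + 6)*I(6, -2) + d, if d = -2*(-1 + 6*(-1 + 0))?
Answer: 54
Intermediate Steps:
I(U, K) = K + U
d = 14 (d = -2*(-1 + 6*(-1)) = -2*(-1 - 6) = -2*(-7) = 14)
((0*6 + 4) + 6)*I(6, -2) + d = ((0*6 + 4) + 6)*(-2 + 6) + 14 = ((0 + 4) + 6)*4 + 14 = (4 + 6)*4 + 14 = 10*4 + 14 = 40 + 14 = 54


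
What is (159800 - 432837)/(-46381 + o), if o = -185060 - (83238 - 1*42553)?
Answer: 273037/272126 ≈ 1.0033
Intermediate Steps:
o = -225745 (o = -185060 - (83238 - 42553) = -185060 - 1*40685 = -185060 - 40685 = -225745)
(159800 - 432837)/(-46381 + o) = (159800 - 432837)/(-46381 - 225745) = -273037/(-272126) = -273037*(-1/272126) = 273037/272126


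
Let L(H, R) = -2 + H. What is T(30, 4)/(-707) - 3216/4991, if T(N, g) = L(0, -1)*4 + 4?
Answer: -321964/504091 ≈ -0.63870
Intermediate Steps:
T(N, g) = -4 (T(N, g) = (-2 + 0)*4 + 4 = -2*4 + 4 = -8 + 4 = -4)
T(30, 4)/(-707) - 3216/4991 = -4/(-707) - 3216/4991 = -4*(-1/707) - 3216*1/4991 = 4/707 - 3216/4991 = -321964/504091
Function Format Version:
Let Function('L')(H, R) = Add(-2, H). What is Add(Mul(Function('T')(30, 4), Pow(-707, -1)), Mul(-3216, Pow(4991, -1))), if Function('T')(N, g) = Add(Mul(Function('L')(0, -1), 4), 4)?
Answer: Rational(-321964, 504091) ≈ -0.63870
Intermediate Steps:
Function('T')(N, g) = -4 (Function('T')(N, g) = Add(Mul(Add(-2, 0), 4), 4) = Add(Mul(-2, 4), 4) = Add(-8, 4) = -4)
Add(Mul(Function('T')(30, 4), Pow(-707, -1)), Mul(-3216, Pow(4991, -1))) = Add(Mul(-4, Pow(-707, -1)), Mul(-3216, Pow(4991, -1))) = Add(Mul(-4, Rational(-1, 707)), Mul(-3216, Rational(1, 4991))) = Add(Rational(4, 707), Rational(-3216, 4991)) = Rational(-321964, 504091)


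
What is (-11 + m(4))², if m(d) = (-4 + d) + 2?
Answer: 81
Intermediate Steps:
m(d) = -2 + d
(-11 + m(4))² = (-11 + (-2 + 4))² = (-11 + 2)² = (-9)² = 81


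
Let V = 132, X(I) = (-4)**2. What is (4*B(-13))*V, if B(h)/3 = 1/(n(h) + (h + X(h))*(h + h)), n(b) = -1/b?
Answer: -20592/1013 ≈ -20.328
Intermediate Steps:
X(I) = 16
B(h) = 3/(-1/h + 2*h*(16 + h)) (B(h) = 3/(-1/h + (h + 16)*(h + h)) = 3/(-1/h + (16 + h)*(2*h)) = 3/(-1/h + 2*h*(16 + h)))
(4*B(-13))*V = (4*(3*(-13)/(-1 + 2*(-13)**2*(16 - 13))))*132 = (4*(3*(-13)/(-1 + 2*169*3)))*132 = (4*(3*(-13)/(-1 + 1014)))*132 = (4*(3*(-13)/1013))*132 = (4*(3*(-13)*(1/1013)))*132 = (4*(-39/1013))*132 = -156/1013*132 = -20592/1013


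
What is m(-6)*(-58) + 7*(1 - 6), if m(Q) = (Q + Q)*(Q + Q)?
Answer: -8387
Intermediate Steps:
m(Q) = 4*Q² (m(Q) = (2*Q)*(2*Q) = 4*Q²)
m(-6)*(-58) + 7*(1 - 6) = (4*(-6)²)*(-58) + 7*(1 - 6) = (4*36)*(-58) + 7*(-5) = 144*(-58) - 35 = -8352 - 35 = -8387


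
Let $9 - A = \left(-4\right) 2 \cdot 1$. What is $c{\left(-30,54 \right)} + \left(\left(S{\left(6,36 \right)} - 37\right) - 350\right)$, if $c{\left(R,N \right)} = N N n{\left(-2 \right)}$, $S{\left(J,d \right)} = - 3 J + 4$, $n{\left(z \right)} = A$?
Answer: $49171$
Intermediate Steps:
$A = 17$ ($A = 9 - \left(-4\right) 2 \cdot 1 = 9 - \left(-8\right) 1 = 9 - -8 = 9 + 8 = 17$)
$n{\left(z \right)} = 17$
$S{\left(J,d \right)} = 4 - 3 J$
$c{\left(R,N \right)} = 17 N^{2}$ ($c{\left(R,N \right)} = N N 17 = N^{2} \cdot 17 = 17 N^{2}$)
$c{\left(-30,54 \right)} + \left(\left(S{\left(6,36 \right)} - 37\right) - 350\right) = 17 \cdot 54^{2} + \left(\left(\left(4 - 18\right) - 37\right) - 350\right) = 17 \cdot 2916 + \left(\left(\left(4 - 18\right) - 37\right) - 350\right) = 49572 - 401 = 49171$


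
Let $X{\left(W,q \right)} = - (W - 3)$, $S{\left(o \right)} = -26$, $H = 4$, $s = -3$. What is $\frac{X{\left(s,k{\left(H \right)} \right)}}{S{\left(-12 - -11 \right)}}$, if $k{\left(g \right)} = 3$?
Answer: $- \frac{3}{13} \approx -0.23077$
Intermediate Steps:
$X{\left(W,q \right)} = 3 - W$ ($X{\left(W,q \right)} = - (-3 + W) = 3 - W$)
$\frac{X{\left(s,k{\left(H \right)} \right)}}{S{\left(-12 - -11 \right)}} = \frac{3 - -3}{-26} = \left(3 + 3\right) \left(- \frac{1}{26}\right) = 6 \left(- \frac{1}{26}\right) = - \frac{3}{13}$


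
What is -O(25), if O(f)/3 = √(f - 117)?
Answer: -6*I*√23 ≈ -28.775*I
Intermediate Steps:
O(f) = 3*√(-117 + f) (O(f) = 3*√(f - 117) = 3*√(-117 + f))
-O(25) = -3*√(-117 + 25) = -3*√(-92) = -3*2*I*√23 = -6*I*√23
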